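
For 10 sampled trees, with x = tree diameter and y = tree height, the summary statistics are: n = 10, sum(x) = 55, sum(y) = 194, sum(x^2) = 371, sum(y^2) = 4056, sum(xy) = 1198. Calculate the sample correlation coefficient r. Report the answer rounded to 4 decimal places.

Numerator: nΣxy − (Σx)(Σy) = 10·1198 − (55)(194) = 1310
Denominator: √[(nΣx²−(Σx)²)(nΣy²−(Σy)²)]
  nΣx²−(Σx)² = 10·371 − 3025 = 685;  nΣy²−(Σy)² = 10·4056 − 37636 = 2924
  √(685·2924) = √2002940 = 1415.2526
r = 1310 / 1415.2526 = 0.9256

0.9256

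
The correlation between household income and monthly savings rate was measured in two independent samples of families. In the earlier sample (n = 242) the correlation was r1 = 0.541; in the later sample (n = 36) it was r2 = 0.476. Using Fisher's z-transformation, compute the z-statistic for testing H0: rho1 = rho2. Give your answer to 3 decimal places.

0.473

z1 = atanh(0.541) = 0.605568,  z2 = atanh(0.476) = 0.517800
SE = √(1/(n1−3) + 1/(n2−3)) = √(1/239 + 1/33) = √(0.0041841 + 0.0303030) = √0.0344871 = 0.185707
z = (z1 − z2)/SE = (0.605568 − 0.517800) / 0.185707 = 0.087768 / 0.185707 = 0.473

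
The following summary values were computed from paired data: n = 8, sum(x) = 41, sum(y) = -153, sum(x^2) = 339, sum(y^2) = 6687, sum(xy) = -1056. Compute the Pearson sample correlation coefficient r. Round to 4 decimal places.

S_xy = nΣxy − ΣxΣy = 8·(-1056) − 41·(-153) = -8448 − (-6273) = -2175
S_xx = nΣx² − (Σx)² = 8·339 − 41² = 2712 − 1681 = 1031
S_yy = nΣy² − (Σy)² = 8·6687 − (-153)² = 53496 − 23409 = 30087
r = S_xy / √(S_xx·S_yy) = -2175 / √(1031·30087) = -2175 / √31019697 = -2175 / 5569.5329 = -0.3905

-0.3905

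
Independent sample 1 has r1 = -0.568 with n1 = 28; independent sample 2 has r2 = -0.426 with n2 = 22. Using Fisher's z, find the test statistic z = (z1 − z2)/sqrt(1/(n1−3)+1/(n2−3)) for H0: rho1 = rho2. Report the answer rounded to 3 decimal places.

-0.623

z1 = atanh(-0.568) = -0.644565,  z2 = atanh(-0.426) = -0.455000
SE = √(1/(n1−3) + 1/(n2−3)) = √(1/25 + 1/19) = √(0.0400000 + 0.0526316) = √0.0926316 = 0.304354
z = (z1 − z2)/SE = (-0.644565 − (-0.455000)) / 0.304354 = -0.189565 / 0.304354 = -0.623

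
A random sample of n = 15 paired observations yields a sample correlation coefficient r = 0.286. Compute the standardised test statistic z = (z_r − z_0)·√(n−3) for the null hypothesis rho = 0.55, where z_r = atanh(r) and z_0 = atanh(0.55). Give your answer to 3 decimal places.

-1.123

Fisher z: atanh(0.286) = 0.294204, atanh(0.55) = 0.618381
z = (z_r − z_0)·√(n−3) = (0.294204 − 0.618381)·√12 = -0.324177 · 3.464102 = -1.123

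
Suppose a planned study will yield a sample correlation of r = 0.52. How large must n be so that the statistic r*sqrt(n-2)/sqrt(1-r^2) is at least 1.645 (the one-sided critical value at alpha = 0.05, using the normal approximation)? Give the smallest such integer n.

10

r√(n−2)/√(1−r²) ≥ 1.645  ⇔  n−2 ≥ (1.645)²·(1−r²)/r²
(1−r²)/r² = (1−0.2704)/0.2704 = 2.6982
n ≥ 2 + 2.706025·2.6982 = 2 + 7.3014 = 9.3014
⌈9.3014⌉ = 10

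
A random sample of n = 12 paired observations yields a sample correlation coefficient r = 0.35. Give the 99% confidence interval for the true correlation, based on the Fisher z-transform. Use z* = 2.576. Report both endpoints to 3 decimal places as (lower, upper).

(-0.457, 0.841)

z_r = atanh(0.35) = 0.365444;  SE = 1/√(n−3) = 1/√9 = 0.333333
z-limits: 0.365444 ± 2.576·0.333333 = 0.365444 ± 0.858666 = [-0.493222, 1.224110]
ρ-limits: (tanh -0.493222, tanh 1.224110) = (-0.457, 0.841)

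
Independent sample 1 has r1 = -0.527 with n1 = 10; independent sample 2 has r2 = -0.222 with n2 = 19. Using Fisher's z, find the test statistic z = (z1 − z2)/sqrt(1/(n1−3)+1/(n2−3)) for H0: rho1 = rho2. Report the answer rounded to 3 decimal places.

-0.795

z1 = atanh(-0.527) = -0.585982,  z2 = atanh(-0.222) = -0.225759
SE = √(1/(n1−3) + 1/(n2−3)) = √(1/7 + 1/16) = √(0.1428571 + 0.0625000) = √0.2053571 = 0.453163
z = (z1 − z2)/SE = (-0.585982 − (-0.225759)) / 0.453163 = -0.360223 / 0.453163 = -0.795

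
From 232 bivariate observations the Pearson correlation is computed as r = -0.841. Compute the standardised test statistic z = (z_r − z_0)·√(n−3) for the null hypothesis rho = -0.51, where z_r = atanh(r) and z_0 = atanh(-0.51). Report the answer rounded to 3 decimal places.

Fisher z: atanh(-0.841) = -1.224580, atanh(-0.51) = -0.562730
z = (z_r − z_0)·√(n−3) = (-1.224580 − (-0.562730))·√229 = -0.661850 · 15.132746 = -10.016

-10.016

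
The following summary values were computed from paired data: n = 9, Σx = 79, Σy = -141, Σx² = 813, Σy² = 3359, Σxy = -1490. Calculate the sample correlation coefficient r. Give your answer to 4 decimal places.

-0.6805

S_xy = nΣxy − ΣxΣy = 9·(-1490) − 79·(-141) = -13410 − (-11139) = -2271
S_xx = nΣx² − (Σx)² = 9·813 − 79² = 7317 − 6241 = 1076
S_yy = nΣy² − (Σy)² = 9·3359 − (-141)² = 30231 − 19881 = 10350
r = S_xy / √(S_xx·S_yy) = -2271 / √(1076·10350) = -2271 / √11136600 = -2271 / 3337.1545 = -0.6805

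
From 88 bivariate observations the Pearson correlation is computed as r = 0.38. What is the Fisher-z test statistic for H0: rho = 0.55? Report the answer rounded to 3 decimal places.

-2.013

z_r = atanh(0.38) = 0.400060,  z_0 = atanh(0.55) = 0.618381
SE = 1/√(n−3) = 1/√85 = 0.108465
z = (z_r − z_0)/SE = (0.400060 − 0.618381) / 0.108465 = -0.218321 / 0.108465 = -2.013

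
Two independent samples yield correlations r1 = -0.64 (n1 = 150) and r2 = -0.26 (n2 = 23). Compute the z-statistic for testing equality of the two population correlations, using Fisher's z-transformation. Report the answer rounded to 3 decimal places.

z1 = atanh(-0.64) = -0.758174,  z2 = atanh(-0.26) = -0.266108
SE = √(1/(n1−3) + 1/(n2−3)) = √(1/147 + 1/20) = √(0.0068027 + 0.0500000) = √0.0568027 = 0.238333
z = (z1 − z2)/SE = (-0.758174 − (-0.266108)) / 0.238333 = -0.492066 / 0.238333 = -2.065

-2.065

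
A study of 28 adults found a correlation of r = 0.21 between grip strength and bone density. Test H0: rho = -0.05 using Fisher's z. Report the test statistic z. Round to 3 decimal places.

1.316

z_r = atanh(0.21) = 0.213171,  z_0 = atanh(-0.05) = -0.050042
SE = 1/√(n−3) = 1/√25 = 0.200000
z = (z_r − z_0)/SE = (0.213171 − (-0.050042)) / 0.200000 = 0.263213 / 0.200000 = 1.316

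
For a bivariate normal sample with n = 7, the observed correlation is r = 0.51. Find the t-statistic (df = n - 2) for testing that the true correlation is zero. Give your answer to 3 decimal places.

1.326

t = r·√(n−2) / √(1−r²) with r = 0.51, n = 7
  = 0.51·√5 / √(1 − 0.2601)
  = 0.51·2.236068 / 0.860174
  = 1.140395 / 0.860174 = 1.326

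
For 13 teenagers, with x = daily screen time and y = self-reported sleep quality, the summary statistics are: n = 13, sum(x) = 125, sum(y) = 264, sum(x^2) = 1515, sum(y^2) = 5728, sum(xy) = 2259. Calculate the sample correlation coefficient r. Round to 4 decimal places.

S_xy = nΣxy − ΣxΣy = 13·2259 − 125·264 = 29367 − 33000 = -3633
S_xx = nΣx² − (Σx)² = 13·1515 − 125² = 19695 − 15625 = 4070
S_yy = nΣy² − (Σy)² = 13·5728 − 264² = 74464 − 69696 = 4768
r = S_xy / √(S_xx·S_yy) = -3633 / √(4070·4768) = -3633 / √19405760 = -3633 / 4405.1969 = -0.8247

-0.8247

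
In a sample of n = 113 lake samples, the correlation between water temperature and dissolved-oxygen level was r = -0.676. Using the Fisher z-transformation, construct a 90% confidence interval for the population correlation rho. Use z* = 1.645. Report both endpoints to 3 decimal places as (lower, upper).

(-0.752, -0.582)

z_r = atanh(-0.676) = -0.821711;  SE = 1/√(n−3) = 1/√110 = 0.095346
z-limits: -0.821711 ± 1.645·0.095346 = -0.821711 ± 0.156844 = [-0.978555, -0.664867]
ρ-limits: (tanh -0.978555, tanh -0.664867) = (-0.752, -0.582)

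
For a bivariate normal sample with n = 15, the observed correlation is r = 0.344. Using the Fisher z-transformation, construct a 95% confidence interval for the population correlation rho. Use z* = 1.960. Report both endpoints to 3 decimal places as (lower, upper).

(-0.204, 0.728)

z_r = atanh(0.344) = 0.358622;  SE = 1/√(n−3) = 1/√12 = 0.288675
z-limits: 0.358622 ± 1.960·0.288675 = 0.358622 ± 0.565803 = [-0.207181, 0.924425]
ρ-limits: (tanh -0.207181, tanh 0.924425) = (-0.204, 0.728)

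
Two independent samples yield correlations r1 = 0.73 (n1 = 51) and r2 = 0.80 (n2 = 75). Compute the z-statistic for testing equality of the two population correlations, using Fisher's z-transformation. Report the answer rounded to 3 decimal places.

Fisher z-transforms: z1 = atanh(0.73) = 0.928727, z2 = atanh(0.80) = 1.098612; difference d = -0.169885
Var(d) = 1/48 + 1/72 = 0.0208333 + 0.0138889 = 0.0347222
z = d/√Var(d) = -0.169885 / √0.0347222 = -0.169885 / 0.186339 = -0.912

-0.912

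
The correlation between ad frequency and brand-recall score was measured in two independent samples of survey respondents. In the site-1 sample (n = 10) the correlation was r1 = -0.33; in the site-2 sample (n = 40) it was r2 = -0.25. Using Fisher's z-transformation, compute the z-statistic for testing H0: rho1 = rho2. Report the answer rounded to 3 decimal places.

-0.212

Fisher z-transforms: z1 = atanh(-0.33) = -0.342828, z2 = atanh(-0.25) = -0.255413; difference d = -0.087415
Var(d) = 1/7 + 1/37 = 0.1428571 + 0.0270270 = 0.1698841
z = d/√Var(d) = -0.087415 / √0.1698841 = -0.087415 / 0.412170 = -0.212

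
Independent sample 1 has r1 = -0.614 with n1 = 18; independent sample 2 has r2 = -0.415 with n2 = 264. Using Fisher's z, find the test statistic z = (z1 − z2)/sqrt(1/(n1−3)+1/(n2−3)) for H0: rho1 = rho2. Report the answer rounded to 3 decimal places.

z1 = atanh(-0.614) = -0.715317,  z2 = atanh(-0.415) = -0.441636
SE = √(1/(n1−3) + 1/(n2−3)) = √(1/15 + 1/261) = √(0.0666667 + 0.0038314) = √0.0704981 = 0.265515
z = (z1 − z2)/SE = (-0.715317 − (-0.441636)) / 0.265515 = -0.273681 / 0.265515 = -1.031

-1.031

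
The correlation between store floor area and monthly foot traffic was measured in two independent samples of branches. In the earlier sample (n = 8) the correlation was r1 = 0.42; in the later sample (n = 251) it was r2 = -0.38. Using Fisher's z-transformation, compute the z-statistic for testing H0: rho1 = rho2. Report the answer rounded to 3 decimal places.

Fisher z-transforms: z1 = atanh(0.42) = 0.447692, z2 = atanh(-0.38) = -0.400060; difference d = 0.847752
Var(d) = 1/5 + 1/248 = 0.2000000 + 0.0040323 = 0.2040323
z = d/√Var(d) = 0.847752 / √0.2040323 = 0.847752 / 0.451699 = 1.877

1.877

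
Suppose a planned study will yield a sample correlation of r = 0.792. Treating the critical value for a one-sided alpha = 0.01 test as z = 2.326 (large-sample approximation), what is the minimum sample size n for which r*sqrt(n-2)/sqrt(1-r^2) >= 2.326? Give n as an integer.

Need r·√(n−2)/√(1−r²) ≥ 2.326
√(n−2) ≥ 2.326·√(1−0.627264) / 0.792 = 2.326·0.610521 / 0.792 = 1.7930
n−2 ≥ 3.2148  ⇒  n ≥ 5.2148
Smallest integer n = 6

6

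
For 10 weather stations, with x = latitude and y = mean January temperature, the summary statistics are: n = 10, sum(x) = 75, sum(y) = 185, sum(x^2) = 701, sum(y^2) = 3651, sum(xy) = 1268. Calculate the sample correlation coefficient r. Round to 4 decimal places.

Numerator: nΣxy − (Σx)(Σy) = 10·1268 − (75)(185) = -1195
Denominator: √[(nΣx²−(Σx)²)(nΣy²−(Σy)²)]
  nΣx²−(Σx)² = 10·701 − 5625 = 1385;  nΣy²−(Σy)² = 10·3651 − 34225 = 2285
  √(1385·2285) = √3164725 = 1778.9674
r = -1195 / 1778.9674 = -0.6717

-0.6717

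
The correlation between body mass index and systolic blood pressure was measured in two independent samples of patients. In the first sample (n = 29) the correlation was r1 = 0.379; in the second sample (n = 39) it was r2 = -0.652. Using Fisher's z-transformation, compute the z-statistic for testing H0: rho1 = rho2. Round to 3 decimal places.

z1 = atanh(0.379) = 0.398891,  z2 = atanh(-0.652) = -0.778770
SE = √(1/(n1−3) + 1/(n2−3)) = √(1/26 + 1/36) = √(0.0384615 + 0.0277778) = √0.0662393 = 0.257370
z = (z1 − z2)/SE = (0.398891 − (-0.778770)) / 0.257370 = 1.177661 / 0.257370 = 4.576

4.576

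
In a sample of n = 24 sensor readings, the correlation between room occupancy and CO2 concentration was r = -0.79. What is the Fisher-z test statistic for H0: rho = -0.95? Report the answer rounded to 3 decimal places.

z_r = atanh(-0.79) = -1.071432,  z_0 = atanh(-0.95) = -1.831781
SE = 1/√(n−3) = 1/√21 = 0.218218
z = (z_r − z_0)/SE = (-1.071432 − (-1.831781)) / 0.218218 = 0.760349 / 0.218218 = 3.484

3.484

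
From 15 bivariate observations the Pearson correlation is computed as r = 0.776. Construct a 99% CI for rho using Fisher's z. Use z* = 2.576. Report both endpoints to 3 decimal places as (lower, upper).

(0.284, 0.945)

Fisher z: z_r = atanh(r) = ½·ln((1+0.776)/(1−0.776)) = 1.035236
SE(z) = 1/√(n−3) = 1/√12 = 0.288675
99% ⇒ z* = 2.576; margin = 2.576·0.288675 = 0.743627
CI on z-scale: (0.291609, 1.778863)
Back-transform: tanh(0.291609) = 0.283615, tanh(1.778863) = 0.944573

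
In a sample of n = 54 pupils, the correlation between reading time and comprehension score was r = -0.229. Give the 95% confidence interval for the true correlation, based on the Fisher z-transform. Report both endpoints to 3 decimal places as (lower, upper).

(-0.468, 0.041)

z_r = atanh(-0.229) = -0.233134;  SE = 1/√(n−3) = 1/√51 = 0.140028
z-limits: -0.233134 ± 1.960·0.140028 = -0.233134 ± 0.274455 = [-0.507589, 0.041321]
ρ-limits: (tanh -0.507589, tanh 0.041321) = (-0.468, 0.041)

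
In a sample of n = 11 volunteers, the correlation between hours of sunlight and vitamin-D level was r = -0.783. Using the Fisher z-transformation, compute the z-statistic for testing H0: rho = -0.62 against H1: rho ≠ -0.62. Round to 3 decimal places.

Fisher z: atanh(-0.783) = -1.053078, atanh(-0.62) = -0.725005
z = (z_r − z_0)·√(n−3) = (-1.053078 − (-0.725005))·√8 = -0.328073 · 2.828427 = -0.928

-0.928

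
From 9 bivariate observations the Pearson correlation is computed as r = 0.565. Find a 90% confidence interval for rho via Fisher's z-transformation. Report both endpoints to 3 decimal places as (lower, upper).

(-0.031, 0.865)

z_r = atanh(0.565) = 0.640148;  SE = 1/√(n−3) = 1/√6 = 0.408248
z-limits: 0.640148 ± 1.645·0.408248 = 0.640148 ± 0.671568 = [-0.031420, 1.311716]
ρ-limits: (tanh -0.031420, tanh 1.311716) = (-0.031, 0.865)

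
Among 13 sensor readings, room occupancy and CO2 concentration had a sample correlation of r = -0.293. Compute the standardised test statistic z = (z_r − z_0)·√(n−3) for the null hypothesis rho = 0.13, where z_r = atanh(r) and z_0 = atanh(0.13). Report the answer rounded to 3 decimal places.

Fisher z: atanh(-0.293) = -0.301845, atanh(0.13) = 0.130740
z = (z_r − z_0)·√(n−3) = (-0.301845 − 0.130740)·√10 = -0.432585 · 3.162278 = -1.368

-1.368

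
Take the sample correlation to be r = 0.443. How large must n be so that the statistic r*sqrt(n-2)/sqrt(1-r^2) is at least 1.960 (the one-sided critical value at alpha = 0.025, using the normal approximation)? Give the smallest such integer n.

18

Need r·√(n−2)/√(1−r²) ≥ 1.960
√(n−2) ≥ 1.960·√(1−0.196249) / 0.443 = 1.960·0.896522 / 0.443 = 3.9666
n−2 ≥ 15.7339  ⇒  n ≥ 17.7339
Smallest integer n = 18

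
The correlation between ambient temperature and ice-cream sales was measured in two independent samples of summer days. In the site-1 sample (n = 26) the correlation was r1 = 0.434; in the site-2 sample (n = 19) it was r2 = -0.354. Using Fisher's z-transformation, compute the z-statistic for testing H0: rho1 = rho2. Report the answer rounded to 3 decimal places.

z1 = atanh(0.434) = 0.464814,  z2 = atanh(-0.354) = -0.370009
SE = √(1/(n1−3) + 1/(n2−3)) = √(1/23 + 1/16) = √(0.0434783 + 0.0625000) = √0.1059783 = 0.325543
z = (z1 − z2)/SE = (0.464814 − (-0.370009)) / 0.325543 = 0.834823 / 0.325543 = 2.564

2.564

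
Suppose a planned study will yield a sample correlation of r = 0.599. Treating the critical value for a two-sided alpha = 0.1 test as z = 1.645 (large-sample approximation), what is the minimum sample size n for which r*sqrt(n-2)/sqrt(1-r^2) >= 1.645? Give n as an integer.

r√(n−2)/√(1−r²) ≥ 1.645  ⇔  n−2 ≥ (1.645)²·(1−r²)/r²
(1−r²)/r² = (1−0.358801)/0.358801 = 1.7871
n ≥ 2 + 2.706025·1.7871 = 2 + 4.8359 = 6.8359
⌈6.8359⌉ = 7

7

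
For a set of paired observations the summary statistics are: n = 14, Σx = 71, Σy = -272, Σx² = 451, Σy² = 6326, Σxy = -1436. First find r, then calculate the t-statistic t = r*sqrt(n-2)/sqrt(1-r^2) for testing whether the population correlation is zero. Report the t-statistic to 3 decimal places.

S_xy = nΣxy − ΣxΣy = 14·(-1436) − 71·(-272) = -20104 − (-19312) = -792
S_xx = nΣx² − (Σx)² = 14·451 − 71² = 6314 − 5041 = 1273
S_yy = nΣy² − (Σy)² = 14·6326 − (-272)² = 88564 − 73984 = 14580
r = S_xy / √(S_xx·S_yy) = -792 / √(1273·14580) = -792 / √18560340 = -792 / 4308.1713 = -0.1838
t = r·√(n−2)/√(1−r²) = -0.1838·√12 / √(1−0.033782) = -0.636702 / 0.982964 = -0.648

-0.648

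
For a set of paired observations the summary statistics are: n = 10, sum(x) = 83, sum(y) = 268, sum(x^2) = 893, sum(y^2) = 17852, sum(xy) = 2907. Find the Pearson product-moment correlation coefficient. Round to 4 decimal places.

0.4626

S_xy = nΣxy − ΣxΣy = 10·2907 − 83·268 = 29070 − 22244 = 6826
S_xx = nΣx² − (Σx)² = 10·893 − 83² = 8930 − 6889 = 2041
S_yy = nΣy² − (Σy)² = 10·17852 − 268² = 178520 − 71824 = 106696
r = S_xy / √(S_xx·S_yy) = 6826 / √(2041·106696) = 6826 / √217766536 = 6826 / 14756.9149 = 0.4626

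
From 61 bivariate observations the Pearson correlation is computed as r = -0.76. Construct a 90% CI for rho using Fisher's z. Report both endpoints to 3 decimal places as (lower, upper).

(-0.837, -0.653)

z_r = atanh(-0.76) = -0.996215;  SE = 1/√(n−3) = 1/√58 = 0.131306
z-limits: -0.996215 ± 1.645·0.131306 = -0.996215 ± 0.215998 = [-1.212213, -0.780217]
ρ-limits: (tanh -1.212213, tanh -0.780217) = (-0.837, -0.653)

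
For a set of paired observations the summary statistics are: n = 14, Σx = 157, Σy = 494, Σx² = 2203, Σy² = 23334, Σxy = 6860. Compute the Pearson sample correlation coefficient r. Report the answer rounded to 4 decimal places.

S_xy = nΣxy − ΣxΣy = 14·6860 − 157·494 = 96040 − 77558 = 18482
S_xx = nΣx² − (Σx)² = 14·2203 − 157² = 30842 − 24649 = 6193
S_yy = nΣy² − (Σy)² = 14·23334 − 494² = 326676 − 244036 = 82640
r = S_xy / √(S_xx·S_yy) = 18482 / √(6193·82640) = 18482 / √511789520 = 18482 / 22622.7655 = 0.8170

0.8170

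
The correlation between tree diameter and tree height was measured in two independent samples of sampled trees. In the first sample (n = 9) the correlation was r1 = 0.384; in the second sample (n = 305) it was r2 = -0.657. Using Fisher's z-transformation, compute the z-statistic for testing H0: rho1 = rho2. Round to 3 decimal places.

Fisher z-transforms: z1 = atanh(0.384) = 0.404743, z2 = atanh(-0.657) = -0.787517; difference d = 1.192260
Var(d) = 1/6 + 1/302 = 0.1666667 + 0.0033113 = 0.1699780
z = d/√Var(d) = 1.192260 / √0.1699780 = 1.192260 / 0.412284 = 2.892

2.892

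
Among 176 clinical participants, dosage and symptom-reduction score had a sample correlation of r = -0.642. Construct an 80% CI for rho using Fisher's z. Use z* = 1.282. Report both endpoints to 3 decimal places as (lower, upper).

(-0.696, -0.581)

z_r = atanh(-0.642) = -0.761569;  SE = 1/√(n−3) = 1/√173 = 0.076029
z-limits: -0.761569 ± 1.282·0.076029 = -0.761569 ± 0.097469 = [-0.859038, -0.664100]
ρ-limits: (tanh -0.859038, tanh -0.664100) = (-0.696, -0.581)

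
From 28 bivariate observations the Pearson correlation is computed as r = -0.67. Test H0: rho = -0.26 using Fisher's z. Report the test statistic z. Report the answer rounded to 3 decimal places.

-2.723

Fisher z: atanh(-0.67) = -0.810743, atanh(-0.26) = -0.266108
z = (z_r − z_0)·√(n−3) = (-0.810743 − (-0.266108))·√25 = -0.544635 · 5.000000 = -2.723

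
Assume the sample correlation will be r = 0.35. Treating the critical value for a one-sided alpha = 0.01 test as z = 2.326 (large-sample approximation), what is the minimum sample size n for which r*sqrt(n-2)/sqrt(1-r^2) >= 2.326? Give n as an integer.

41

r√(n−2)/√(1−r²) ≥ 2.326  ⇔  n−2 ≥ (2.326)²·(1−r²)/r²
(1−r²)/r² = (1−0.1225)/0.1225 = 7.1633
n ≥ 2 + 5.410276·7.1633 = 2 + 38.7554 = 40.7554
⌈40.7554⌉ = 41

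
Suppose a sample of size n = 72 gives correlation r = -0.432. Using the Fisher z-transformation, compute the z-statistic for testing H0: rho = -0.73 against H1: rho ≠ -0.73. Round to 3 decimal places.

Fisher z: atanh(-0.432) = -0.462353, atanh(-0.73) = -0.928727
z = (z_r − z_0)·√(n−3) = (-0.462353 − (-0.928727))·√69 = 0.466374 · 8.306624 = 3.874

3.874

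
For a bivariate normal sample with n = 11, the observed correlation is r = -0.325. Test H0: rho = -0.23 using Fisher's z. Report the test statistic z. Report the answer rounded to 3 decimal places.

Fisher z: atanh(-0.325) = -0.337228, atanh(-0.23) = -0.234189
z = (z_r − z_0)·√(n−3) = (-0.337228 − (-0.234189))·√8 = -0.103039 · 2.828427 = -0.291

-0.291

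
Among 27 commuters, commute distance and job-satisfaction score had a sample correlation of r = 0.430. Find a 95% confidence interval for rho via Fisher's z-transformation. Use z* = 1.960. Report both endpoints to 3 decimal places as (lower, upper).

z_r = atanh(0.430) = 0.459897;  SE = 1/√(n−3) = 1/√24 = 0.204124
z-limits: 0.459897 ± 1.960·0.204124 = 0.459897 ± 0.400083 = [0.059814, 0.859980]
ρ-limits: (tanh 0.059814, tanh 0.859980) = (0.060, 0.696)

(0.060, 0.696)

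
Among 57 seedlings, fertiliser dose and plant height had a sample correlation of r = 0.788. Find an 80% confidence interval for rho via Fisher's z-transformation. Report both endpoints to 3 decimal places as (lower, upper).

(0.712, 0.846)

Fisher z: z_r = atanh(r) = ½·ln((1+0.788)/(1−0.788)) = 1.066133
SE(z) = 1/√(n−3) = 1/√54 = 0.136083
80% ⇒ z* = 1.282; margin = 1.282·0.136083 = 0.174458
CI on z-scale: (0.891675, 1.240591)
Back-transform: tanh(0.891675) = 0.712220, tanh(1.240591) = 0.845624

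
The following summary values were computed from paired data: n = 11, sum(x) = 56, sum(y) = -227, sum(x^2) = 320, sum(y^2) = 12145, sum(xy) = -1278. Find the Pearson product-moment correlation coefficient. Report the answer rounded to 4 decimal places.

S_xy = nΣxy − ΣxΣy = 11·(-1278) − 56·(-227) = -14058 − (-12712) = -1346
S_xx = nΣx² − (Σx)² = 11·320 − 56² = 3520 − 3136 = 384
S_yy = nΣy² − (Σy)² = 11·12145 − (-227)² = 133595 − 51529 = 82066
r = S_xy / √(S_xx·S_yy) = -1346 / √(384·82066) = -1346 / √31513344 = -1346 / 5613.6747 = -0.2398

-0.2398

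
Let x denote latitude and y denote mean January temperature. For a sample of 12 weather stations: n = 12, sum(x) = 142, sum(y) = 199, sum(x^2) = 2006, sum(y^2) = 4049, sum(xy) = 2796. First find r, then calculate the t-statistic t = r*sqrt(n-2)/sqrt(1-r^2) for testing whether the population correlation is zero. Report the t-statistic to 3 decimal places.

6.285

Numerator: nΣxy − (Σx)(Σy) = 12·2796 − (142)(199) = 5294
Denominator: √[(nΣx²−(Σx)²)(nΣy²−(Σy)²)]
  nΣx²−(Σx)² = 12·2006 − 20164 = 3908;  nΣy²−(Σy)² = 12·4049 − 39601 = 8987
  √(3908·8987) = √35121196 = 5926.3139
r = 5294 / 5926.3139 = 0.8933
t = r·√(n−2)/√(1−r²) = 0.8933·√10 / √(1−0.797985) = 2.824863 / 0.449461 = 6.285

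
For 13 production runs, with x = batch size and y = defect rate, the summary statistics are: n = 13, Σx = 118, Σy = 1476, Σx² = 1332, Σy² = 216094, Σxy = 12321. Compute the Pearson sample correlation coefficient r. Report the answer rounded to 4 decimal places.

S_xy = nΣxy − ΣxΣy = 13·12321 − 118·1476 = 160173 − 174168 = -13995
S_xx = nΣx² − (Σx)² = 13·1332 − 118² = 17316 − 13924 = 3392
S_yy = nΣy² − (Σy)² = 13·216094 − 1476² = 2809222 − 2178576 = 630646
r = S_xy / √(S_xx·S_yy) = -13995 / √(3392·630646) = -13995 / √2139151232 = -13995 / 46250.9593 = -0.3026

-0.3026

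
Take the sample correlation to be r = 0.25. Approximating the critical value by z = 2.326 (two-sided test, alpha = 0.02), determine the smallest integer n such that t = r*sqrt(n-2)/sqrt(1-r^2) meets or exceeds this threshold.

r√(n−2)/√(1−r²) ≥ 2.326  ⇔  n−2 ≥ (2.326)²·(1−r²)/r²
(1−r²)/r² = (1−0.0625)/0.0625 = 15.0000
n ≥ 2 + 5.410276·15.0000 = 2 + 81.1541 = 83.1541
⌈83.1541⌉ = 84

84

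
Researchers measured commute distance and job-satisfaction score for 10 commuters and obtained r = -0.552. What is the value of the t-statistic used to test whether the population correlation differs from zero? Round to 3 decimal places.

-1.872

1 − r² = 1 − 0.304704 = 0.695296;  √(1−r²) = 0.833844
√(n−2) = √8 = 2.828427
t = r·√(n−2)/√(1−r²) = -0.552 · 2.828427 / 0.833844 = -1.872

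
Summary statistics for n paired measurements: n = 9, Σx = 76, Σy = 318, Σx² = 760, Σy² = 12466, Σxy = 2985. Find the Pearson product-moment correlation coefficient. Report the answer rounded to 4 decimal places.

0.7858

Numerator: nΣxy − (Σx)(Σy) = 9·2985 − (76)(318) = 2697
Denominator: √[(nΣx²−(Σx)²)(nΣy²−(Σy)²)]
  nΣx²−(Σx)² = 9·760 − 5776 = 1064;  nΣy²−(Σy)² = 9·12466 − 101124 = 11070
  √(1064·11070) = √11778480 = 3431.9790
r = 2697 / 3431.9790 = 0.7858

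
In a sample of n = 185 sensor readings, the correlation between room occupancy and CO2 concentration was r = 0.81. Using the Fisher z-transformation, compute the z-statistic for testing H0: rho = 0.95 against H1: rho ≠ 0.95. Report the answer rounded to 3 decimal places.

-9.508

Fisher z: atanh(0.81) = 1.127029, atanh(0.95) = 1.831781
z = (z_r − z_0)·√(n−3) = (1.127029 − 1.831781)·√182 = -0.704752 · 13.490738 = -9.508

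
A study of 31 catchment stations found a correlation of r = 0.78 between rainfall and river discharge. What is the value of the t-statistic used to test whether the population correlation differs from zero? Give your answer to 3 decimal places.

6.712

t = r·√(n−2) / √(1−r²) with r = 0.78, n = 31
  = 0.78·√29 / √(1 − 0.6084)
  = 0.78·5.385165 / 0.625780
  = 4.200429 / 0.625780 = 6.712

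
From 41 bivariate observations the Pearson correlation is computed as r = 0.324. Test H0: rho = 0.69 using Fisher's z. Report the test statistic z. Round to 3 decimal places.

Fisher z: atanh(0.324) = 0.336110, atanh(0.69) = 0.847956
z = (z_r − z_0)·√(n−3) = (0.336110 − 0.847956)·√38 = -0.511846 · 6.164414 = -3.155

-3.155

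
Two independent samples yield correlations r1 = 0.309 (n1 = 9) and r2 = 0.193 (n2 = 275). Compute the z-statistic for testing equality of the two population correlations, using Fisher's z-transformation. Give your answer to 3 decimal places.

Fisher z-transforms: z1 = atanh(0.309) = 0.319439, z2 = atanh(0.193) = 0.195451; difference d = 0.123988
Var(d) = 1/6 + 1/272 = 0.1666667 + 0.0036765 = 0.1703432
z = d/√Var(d) = 0.123988 / √0.1703432 = 0.123988 / 0.412727 = 0.300

0.300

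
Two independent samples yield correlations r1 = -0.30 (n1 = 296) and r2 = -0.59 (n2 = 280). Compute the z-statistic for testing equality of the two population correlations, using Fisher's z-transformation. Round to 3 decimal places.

4.393

Fisher z-transforms: z1 = atanh(-0.30) = -0.309520, z2 = atanh(-0.59) = -0.677666; difference d = 0.368146
Var(d) = 1/293 + 1/277 = 0.0034130 + 0.0036101 = 0.0070231
z = d/√Var(d) = 0.368146 / √0.0070231 = 0.368146 / 0.083804 = 4.393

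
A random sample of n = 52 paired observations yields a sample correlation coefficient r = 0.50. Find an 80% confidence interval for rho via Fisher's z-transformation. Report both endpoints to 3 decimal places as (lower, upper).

(0.351, 0.625)

z_r = atanh(0.50) = 0.549306;  SE = 1/√(n−3) = 1/√49 = 0.142857
z-limits: 0.549306 ± 1.282·0.142857 = 0.549306 ± 0.183143 = [0.366163, 0.732449]
ρ-limits: (tanh 0.366163, tanh 0.732449) = (0.351, 0.625)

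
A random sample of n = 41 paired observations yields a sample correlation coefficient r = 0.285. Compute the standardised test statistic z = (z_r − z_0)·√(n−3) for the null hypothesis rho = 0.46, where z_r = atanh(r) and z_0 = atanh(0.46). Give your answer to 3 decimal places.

Fisher z: atanh(0.285) = 0.293116, atanh(0.46) = 0.497311
z = (z_r − z_0)·√(n−3) = (0.293116 − 0.497311)·√38 = -0.204195 · 6.164414 = -1.259

-1.259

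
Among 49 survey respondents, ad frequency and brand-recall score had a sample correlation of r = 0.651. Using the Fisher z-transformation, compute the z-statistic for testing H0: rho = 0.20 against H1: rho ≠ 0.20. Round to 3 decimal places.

3.895

Fisher z: atanh(0.651) = 0.777032, atanh(0.20) = 0.202733
z = (z_r − z_0)·√(n−3) = (0.777032 − 0.202733)·√46 = 0.574299 · 6.782330 = 3.895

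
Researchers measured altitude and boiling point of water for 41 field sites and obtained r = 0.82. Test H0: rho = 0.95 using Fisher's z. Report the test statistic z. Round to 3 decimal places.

z_r = atanh(0.82) = 1.156817,  z_0 = atanh(0.95) = 1.831781
SE = 1/√(n−3) = 1/√38 = 0.162221
z = (z_r − z_0)/SE = (1.156817 − 1.831781) / 0.162221 = -0.674964 / 0.162221 = -4.161

-4.161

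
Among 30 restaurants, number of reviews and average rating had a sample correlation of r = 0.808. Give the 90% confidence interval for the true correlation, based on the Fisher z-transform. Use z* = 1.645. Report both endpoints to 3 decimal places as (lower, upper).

z_r = atanh(0.808) = 1.121241;  SE = 1/√(n−3) = 1/√27 = 0.192450
z-limits: 1.121241 ± 1.645·0.192450 = 1.121241 ± 0.316580 = [0.804661, 1.437821]
ρ-limits: (tanh 0.804661, tanh 1.437821) = (0.667, 0.893)

(0.667, 0.893)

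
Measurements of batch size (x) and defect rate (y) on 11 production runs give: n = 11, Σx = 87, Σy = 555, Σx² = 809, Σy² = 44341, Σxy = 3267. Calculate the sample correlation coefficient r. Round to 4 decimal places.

-0.7987

Numerator: nΣxy − (Σx)(Σy) = 11·3267 − (87)(555) = -12348
Denominator: √[(nΣx²−(Σx)²)(nΣy²−(Σy)²)]
  nΣx²−(Σx)² = 11·809 − 7569 = 1330;  nΣy²−(Σy)² = 11·44341 − 308025 = 179726
  √(1330·179726) = √239035580 = 15460.7755
r = -12348 / 15460.7755 = -0.7987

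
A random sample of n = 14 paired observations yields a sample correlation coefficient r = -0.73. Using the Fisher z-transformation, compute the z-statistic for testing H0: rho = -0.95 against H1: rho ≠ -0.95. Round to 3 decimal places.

Fisher z: atanh(-0.73) = -0.928727, atanh(-0.95) = -1.831781
z = (z_r − z_0)·√(n−3) = (-0.928727 − (-1.831781))·√11 = 0.903054 · 3.316625 = 2.995

2.995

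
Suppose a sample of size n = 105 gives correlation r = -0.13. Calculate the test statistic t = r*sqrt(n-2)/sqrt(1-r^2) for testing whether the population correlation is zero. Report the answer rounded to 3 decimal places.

t = r·√(n−2) / √(1−r²) with r = -0.13, n = 105
  = -0.13·√103 / √(1 − 0.0169)
  = -0.13·10.148892 / 0.991514
  = -1.319356 / 0.991514 = -1.331

-1.331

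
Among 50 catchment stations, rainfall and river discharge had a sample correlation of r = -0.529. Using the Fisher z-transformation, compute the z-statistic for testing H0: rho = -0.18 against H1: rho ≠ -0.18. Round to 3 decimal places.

z_r = atanh(-0.529) = -0.588756,  z_0 = atanh(-0.18) = -0.181983
SE = 1/√(n−3) = 1/√47 = 0.145865
z = (z_r − z_0)/SE = (-0.588756 − (-0.181983)) / 0.145865 = -0.406773 / 0.145865 = -2.789

-2.789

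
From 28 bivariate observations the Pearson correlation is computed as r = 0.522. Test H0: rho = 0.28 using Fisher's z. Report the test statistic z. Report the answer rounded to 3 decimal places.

z_r = atanh(0.522) = 0.579085,  z_0 = atanh(0.28) = 0.287682
SE = 1/√(n−3) = 1/√25 = 0.200000
z = (z_r − z_0)/SE = (0.579085 − 0.287682) / 0.200000 = 0.291403 / 0.200000 = 1.457

1.457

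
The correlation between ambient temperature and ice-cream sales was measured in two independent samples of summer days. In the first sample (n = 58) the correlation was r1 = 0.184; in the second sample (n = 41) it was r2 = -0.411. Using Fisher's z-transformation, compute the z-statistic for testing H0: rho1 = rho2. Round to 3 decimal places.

2.953

Fisher z-transforms: z1 = atanh(0.184) = 0.186120, z2 = atanh(-0.411) = -0.436814; difference d = 0.622934
Var(d) = 1/55 + 1/38 = 0.0181818 + 0.0263158 = 0.0444976
z = d/√Var(d) = 0.622934 / √0.0444976 = 0.622934 / 0.210945 = 2.953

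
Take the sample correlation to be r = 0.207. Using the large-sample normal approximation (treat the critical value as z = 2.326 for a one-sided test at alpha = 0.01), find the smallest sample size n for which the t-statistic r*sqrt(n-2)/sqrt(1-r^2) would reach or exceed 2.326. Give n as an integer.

r√(n−2)/√(1−r²) ≥ 2.326  ⇔  n−2 ≥ (2.326)²·(1−r²)/r²
(1−r²)/r² = (1−0.042849)/0.042849 = 22.3378
n ≥ 2 + 5.410276·22.3378 = 2 + 120.8537 = 122.8537
⌈122.8537⌉ = 123

123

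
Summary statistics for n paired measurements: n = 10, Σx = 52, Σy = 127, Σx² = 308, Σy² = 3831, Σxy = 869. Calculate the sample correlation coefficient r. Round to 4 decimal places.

0.7223

S_xy = nΣxy − ΣxΣy = 10·869 − 52·127 = 8690 − 6604 = 2086
S_xx = nΣx² − (Σx)² = 10·308 − 52² = 3080 − 2704 = 376
S_yy = nΣy² − (Σy)² = 10·3831 − 127² = 38310 − 16129 = 22181
r = S_xy / √(S_xx·S_yy) = 2086 / √(376·22181) = 2086 / √8340056 = 2086 / 2887.9155 = 0.7223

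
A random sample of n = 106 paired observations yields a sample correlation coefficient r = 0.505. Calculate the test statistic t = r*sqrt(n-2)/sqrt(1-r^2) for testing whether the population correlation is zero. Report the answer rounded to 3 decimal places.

5.967

1 − r² = 1 − 0.255025 = 0.744975;  √(1−r²) = 0.863119
√(n−2) = √104 = 10.198039
t = r·√(n−2)/√(1−r²) = 0.505 · 10.198039 / 0.863119 = 5.967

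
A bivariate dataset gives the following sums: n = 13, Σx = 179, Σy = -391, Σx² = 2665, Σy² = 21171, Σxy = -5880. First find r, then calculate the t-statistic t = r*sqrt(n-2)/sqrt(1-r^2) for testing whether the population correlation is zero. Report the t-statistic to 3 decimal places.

S_xy = nΣxy − ΣxΣy = 13·(-5880) − 179·(-391) = -76440 − (-69989) = -6451
S_xx = nΣx² − (Σx)² = 13·2665 − 179² = 34645 − 32041 = 2604
S_yy = nΣy² − (Σy)² = 13·21171 − (-391)² = 275223 − 152881 = 122342
r = S_xy / √(S_xx·S_yy) = -6451 / √(2604·122342) = -6451 / √318578568 = -6451 / 17848.7694 = -0.3614
t = r·√(n−2)/√(1−r²) = -0.3614·√11 / √(1−0.130610) = -1.198628 / 0.932411 = -1.286

-1.286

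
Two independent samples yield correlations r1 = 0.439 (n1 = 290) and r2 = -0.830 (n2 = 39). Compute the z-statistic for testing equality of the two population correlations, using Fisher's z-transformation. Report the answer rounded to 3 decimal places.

Fisher z-transforms: z1 = atanh(0.439) = 0.470991, z2 = atanh(-0.830) = -1.188136; difference d = 1.659127
Var(d) = 1/287 + 1/36 = 0.0034843 + 0.0277778 = 0.0312621
z = d/√Var(d) = 1.659127 / √0.0312621 = 1.659127 / 0.176811 = 9.384

9.384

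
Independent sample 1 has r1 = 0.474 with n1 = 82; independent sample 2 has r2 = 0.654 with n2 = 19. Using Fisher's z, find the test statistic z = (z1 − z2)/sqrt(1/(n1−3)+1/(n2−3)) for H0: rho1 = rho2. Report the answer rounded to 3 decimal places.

-0.974

Fisher z-transforms: z1 = atanh(0.474) = 0.515217, z2 = atanh(0.654) = 0.782257; difference d = -0.267040
Var(d) = 1/79 + 1/16 = 0.0126582 + 0.0625000 = 0.0751582
z = d/√Var(d) = -0.267040 / √0.0751582 = -0.267040 / 0.274150 = -0.974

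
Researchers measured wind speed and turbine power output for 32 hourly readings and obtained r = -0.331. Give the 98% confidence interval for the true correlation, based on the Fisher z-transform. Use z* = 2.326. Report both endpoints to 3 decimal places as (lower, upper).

(-0.650, 0.088)

Fisher z: z_r = atanh(r) = ½·ln((1+(-0.331))/(1−(-0.331))) = -0.343951
SE(z) = 1/√(n−3) = 1/√29 = 0.185695
98% ⇒ z* = 2.326; margin = 2.326·0.185695 = 0.431927
CI on z-scale: (-0.775878, 0.087976)
Back-transform: tanh(-0.775878) = -0.650334, tanh(0.087976) = 0.087750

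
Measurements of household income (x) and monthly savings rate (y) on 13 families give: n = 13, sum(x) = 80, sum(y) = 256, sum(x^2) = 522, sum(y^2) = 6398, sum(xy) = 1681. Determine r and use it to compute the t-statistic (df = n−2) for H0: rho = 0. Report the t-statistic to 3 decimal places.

Numerator: nΣxy − (Σx)(Σy) = 13·1681 − (80)(256) = 1373
Denominator: √[(nΣx²−(Σx)²)(nΣy²−(Σy)²)]
  nΣx²−(Σx)² = 13·522 − 6400 = 386;  nΣy²−(Σy)² = 13·6398 − 65536 = 17638
  √(386·17638) = √6808268 = 2609.2658
r = 1373 / 2609.2658 = 0.5262
t = r·√(n−2)/√(1−r²) = 0.5262·√11 / √(1−0.276886) = 1.745208 / 0.850361 = 2.052

2.052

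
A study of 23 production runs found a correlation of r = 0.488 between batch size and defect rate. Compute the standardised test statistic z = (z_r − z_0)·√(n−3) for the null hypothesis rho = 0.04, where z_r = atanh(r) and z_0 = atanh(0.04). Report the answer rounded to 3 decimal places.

Fisher z: atanh(0.488) = 0.533432, atanh(0.04) = 0.040021
z = (z_r − z_0)·√(n−3) = (0.533432 − 0.040021)·√20 = 0.493411 · 4.472136 = 2.207

2.207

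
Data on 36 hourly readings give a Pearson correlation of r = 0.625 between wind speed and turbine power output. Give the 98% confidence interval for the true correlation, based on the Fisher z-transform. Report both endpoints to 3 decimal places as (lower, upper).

Fisher z: z_r = atanh(r) = ½·ln((1+0.625)/(1−0.625)) = 0.733169
SE(z) = 1/√(n−3) = 1/√33 = 0.174078
98% ⇒ z* = 2.326; margin = 2.326·0.174078 = 0.404905
CI on z-scale: (0.328264, 1.138074)
Back-transform: tanh(0.328264) = 0.316960, tanh(1.138074) = 0.813765

(0.317, 0.814)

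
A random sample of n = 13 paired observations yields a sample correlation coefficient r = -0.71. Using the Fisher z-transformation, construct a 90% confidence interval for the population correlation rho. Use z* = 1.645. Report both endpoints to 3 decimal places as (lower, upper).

(-0.887, -0.351)

z_r = atanh(-0.71) = -0.887184;  SE = 1/√(n−3) = 1/√10 = 0.316228
z-limits: -0.887184 ± 1.645·0.316228 = -0.887184 ± 0.520195 = [-1.407379, -0.366989]
ρ-limits: (tanh -1.407379, tanh -0.366989) = (-0.887, -0.351)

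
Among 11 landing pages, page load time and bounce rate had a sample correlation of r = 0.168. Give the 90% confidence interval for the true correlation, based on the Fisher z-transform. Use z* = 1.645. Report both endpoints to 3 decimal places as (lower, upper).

z_r = atanh(0.168) = 0.169608;  SE = 1/√(n−3) = 1/√8 = 0.353553
z-limits: 0.169608 ± 1.645·0.353553 = 0.169608 ± 0.581595 = [-0.411987, 0.751203]
ρ-limits: (tanh -0.411987, tanh 0.751203) = (-0.390, 0.636)

(-0.390, 0.636)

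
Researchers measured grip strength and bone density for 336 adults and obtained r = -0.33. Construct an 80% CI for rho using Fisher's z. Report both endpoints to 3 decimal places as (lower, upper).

z_r = atanh(-0.33) = -0.342828;  SE = 1/√(n−3) = 1/√333 = 0.054800
z-limits: -0.342828 ± 1.282·0.054800 = -0.342828 ± 0.070254 = [-0.413082, -0.272574]
ρ-limits: (tanh -0.413082, tanh -0.272574) = (-0.391, -0.266)

(-0.391, -0.266)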